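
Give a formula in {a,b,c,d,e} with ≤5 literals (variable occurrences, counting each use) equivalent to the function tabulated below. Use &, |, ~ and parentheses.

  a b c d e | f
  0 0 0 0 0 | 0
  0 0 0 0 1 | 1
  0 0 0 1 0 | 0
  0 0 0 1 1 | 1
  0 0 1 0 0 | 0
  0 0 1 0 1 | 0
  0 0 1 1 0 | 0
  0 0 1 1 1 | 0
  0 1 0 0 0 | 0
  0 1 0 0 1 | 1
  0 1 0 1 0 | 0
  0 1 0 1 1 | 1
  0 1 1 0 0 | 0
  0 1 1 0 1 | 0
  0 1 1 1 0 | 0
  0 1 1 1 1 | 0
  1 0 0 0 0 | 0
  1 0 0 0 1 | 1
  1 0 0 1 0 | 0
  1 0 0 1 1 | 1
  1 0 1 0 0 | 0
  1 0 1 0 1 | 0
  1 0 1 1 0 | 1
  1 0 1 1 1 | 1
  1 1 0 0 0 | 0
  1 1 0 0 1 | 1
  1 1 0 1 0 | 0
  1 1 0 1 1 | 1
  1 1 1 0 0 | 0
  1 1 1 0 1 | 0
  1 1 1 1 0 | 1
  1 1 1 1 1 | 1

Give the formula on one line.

  (c | e) = 01011111010111110101111101011111
  (d & a) = 00000000000000000011001100110011
  ~c = 11110000111100001111000011110000
  ((d & a) | ~c) = 11110000111100001111001111110011
  ((c | e) & ((d & a) | ~c)) = 01010000010100000101001101010011

((c | e) & ((d & a) | ~c))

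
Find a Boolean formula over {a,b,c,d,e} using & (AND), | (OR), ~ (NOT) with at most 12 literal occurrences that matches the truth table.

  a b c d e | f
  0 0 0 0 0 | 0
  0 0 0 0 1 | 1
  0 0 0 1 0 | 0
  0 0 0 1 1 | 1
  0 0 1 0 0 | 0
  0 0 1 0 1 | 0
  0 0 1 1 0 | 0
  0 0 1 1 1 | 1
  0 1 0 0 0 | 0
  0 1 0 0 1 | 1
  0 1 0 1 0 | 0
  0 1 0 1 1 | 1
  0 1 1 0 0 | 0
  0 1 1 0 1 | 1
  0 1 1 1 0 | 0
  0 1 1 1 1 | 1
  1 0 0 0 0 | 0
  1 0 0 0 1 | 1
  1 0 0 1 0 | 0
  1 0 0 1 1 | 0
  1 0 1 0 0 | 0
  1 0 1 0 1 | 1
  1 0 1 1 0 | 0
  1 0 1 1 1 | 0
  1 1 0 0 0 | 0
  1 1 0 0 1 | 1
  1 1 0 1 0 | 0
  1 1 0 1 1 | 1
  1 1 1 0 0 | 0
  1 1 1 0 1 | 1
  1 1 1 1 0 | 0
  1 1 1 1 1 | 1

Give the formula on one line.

  (d | b) = 00110011111111110011001111111111
  ~a = 11111111111111110000000000000000
  ((d | b) & ~a) = 00110011111111110000000000000000
  (b | ((d | b) & ~a)) = 00110011111111110000000011111111
  ~c = 11110000111100001111000011110000
  (b | ~c) = 11110000111111111111000011111111
  (a | (b | ~c)) = 11110000111111111111111111111111
  ~d = 11001100110011001100110011001100
  ((a | (b | ~c)) & ~d) = 11000000110011001100110011001100
  ((b | ((d | b) & ~a)) | ((a | (b | ~c)) & ~d)) = 11110011111111111100110011111111
  (e & ((b | ((d | b) & ~a)) | ((a | (b | ~c)) & ~d))) = 01010001010101010100010001010101

(e & ((b | ((d | b) & ~a)) | ((a | (b | ~c)) & ~d)))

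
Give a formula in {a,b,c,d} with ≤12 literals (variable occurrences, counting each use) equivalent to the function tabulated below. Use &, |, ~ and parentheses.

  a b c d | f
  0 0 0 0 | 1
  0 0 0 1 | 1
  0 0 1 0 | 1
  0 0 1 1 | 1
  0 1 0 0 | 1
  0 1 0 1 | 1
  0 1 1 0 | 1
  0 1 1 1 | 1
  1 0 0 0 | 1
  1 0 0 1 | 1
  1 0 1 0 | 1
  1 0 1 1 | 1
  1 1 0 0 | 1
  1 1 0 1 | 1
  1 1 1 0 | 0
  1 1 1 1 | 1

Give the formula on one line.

(((d | ~b) & (c & a)) | ((~c & (a | d)) | (d | ~a)))

  ~b = 1111000011110000
  (d | ~b) = 1111010111110101
  (c & a) = 0000000000110011
  ((d | ~b) & (c & a)) = 0000000000110001
  ~c = 1100110011001100
  (a | d) = 0101010111111111
  (~c & (a | d)) = 0100010011001100
  ~a = 1111111100000000
  (d | ~a) = 1111111101010101
  ((~c & (a | d)) | (d | ~a)) = 1111111111011101
  (((d | ~b) & (c & a)) | ((~c & (a | d)) | (d | ~a))) = 1111111111111101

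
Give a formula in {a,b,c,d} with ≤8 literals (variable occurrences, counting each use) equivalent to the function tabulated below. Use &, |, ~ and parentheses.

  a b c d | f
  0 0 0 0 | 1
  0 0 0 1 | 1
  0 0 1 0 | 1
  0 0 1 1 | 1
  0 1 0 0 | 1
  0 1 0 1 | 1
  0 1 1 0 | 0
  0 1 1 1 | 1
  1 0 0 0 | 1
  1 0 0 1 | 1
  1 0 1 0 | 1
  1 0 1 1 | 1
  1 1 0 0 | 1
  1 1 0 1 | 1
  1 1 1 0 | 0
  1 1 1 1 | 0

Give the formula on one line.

(((d & (~d | ~a)) | ~c) | ~b)

  ~d = 1010101010101010
  ~a = 1111111100000000
  (~d | ~a) = 1111111110101010
  (d & (~d | ~a)) = 0101010100000000
  ~c = 1100110011001100
  ((d & (~d | ~a)) | ~c) = 1101110111001100
  ~b = 1111000011110000
  (((d & (~d | ~a)) | ~c) | ~b) = 1111110111111100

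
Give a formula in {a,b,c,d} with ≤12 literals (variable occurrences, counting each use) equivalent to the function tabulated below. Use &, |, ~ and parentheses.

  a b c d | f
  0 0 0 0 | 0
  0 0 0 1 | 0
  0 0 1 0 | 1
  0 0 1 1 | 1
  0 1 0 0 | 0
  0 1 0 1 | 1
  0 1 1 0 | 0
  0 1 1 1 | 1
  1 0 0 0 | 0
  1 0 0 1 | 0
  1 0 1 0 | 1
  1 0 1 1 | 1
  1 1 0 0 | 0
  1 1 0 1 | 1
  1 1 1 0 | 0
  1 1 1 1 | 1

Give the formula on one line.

((((a & ((~a | b) & d)) | ~b) | (~a & d)) & (c | b))

  ~a = 1111111100000000
  (~a | b) = 1111111100001111
  ((~a | b) & d) = 0101010100000101
  (a & ((~a | b) & d)) = 0000000000000101
  ~b = 1111000011110000
  ((a & ((~a | b) & d)) | ~b) = 1111000011110101
  (~a & d) = 0101010100000000
  (((a & ((~a | b) & d)) | ~b) | (~a & d)) = 1111010111110101
  (c | b) = 0011111100111111
  ((((a & ((~a | b) & d)) | ~b) | (~a & d)) & (c | b)) = 0011010100110101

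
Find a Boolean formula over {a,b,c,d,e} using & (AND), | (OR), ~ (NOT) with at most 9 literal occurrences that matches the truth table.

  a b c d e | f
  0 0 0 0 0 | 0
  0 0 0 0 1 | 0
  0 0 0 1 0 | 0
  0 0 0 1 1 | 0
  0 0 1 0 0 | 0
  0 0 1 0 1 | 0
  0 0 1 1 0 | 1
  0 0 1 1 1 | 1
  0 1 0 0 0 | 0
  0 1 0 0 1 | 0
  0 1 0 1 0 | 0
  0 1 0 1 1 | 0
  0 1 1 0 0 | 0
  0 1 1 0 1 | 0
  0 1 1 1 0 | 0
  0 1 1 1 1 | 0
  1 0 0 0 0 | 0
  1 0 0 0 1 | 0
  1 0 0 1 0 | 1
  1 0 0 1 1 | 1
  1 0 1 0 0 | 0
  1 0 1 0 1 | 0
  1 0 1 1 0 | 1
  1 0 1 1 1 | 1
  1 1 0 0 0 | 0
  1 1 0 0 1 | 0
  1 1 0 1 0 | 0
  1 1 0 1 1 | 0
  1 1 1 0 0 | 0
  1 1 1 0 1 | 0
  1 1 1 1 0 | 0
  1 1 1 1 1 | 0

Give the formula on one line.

((a | (c | (b & ~e))) & (d & ~b))

  ~e = 10101010101010101010101010101010
  (b & ~e) = 00000000101010100000000010101010
  (c | (b & ~e)) = 00001111101011110000111110101111
  (a | (c | (b & ~e))) = 00001111101011111111111111111111
  ~b = 11111111000000001111111100000000
  (d & ~b) = 00110011000000000011001100000000
  ((a | (c | (b & ~e))) & (d & ~b)) = 00000011000000000011001100000000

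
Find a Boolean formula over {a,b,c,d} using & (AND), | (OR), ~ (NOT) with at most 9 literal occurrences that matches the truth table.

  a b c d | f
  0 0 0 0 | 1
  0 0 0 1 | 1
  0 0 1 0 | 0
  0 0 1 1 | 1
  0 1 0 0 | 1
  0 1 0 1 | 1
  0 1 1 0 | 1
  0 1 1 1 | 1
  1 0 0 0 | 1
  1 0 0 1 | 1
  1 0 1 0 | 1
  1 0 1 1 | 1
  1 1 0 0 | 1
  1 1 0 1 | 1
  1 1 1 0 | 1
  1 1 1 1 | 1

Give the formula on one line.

  ~c = 1100110011001100
  (~c | a) = 1100110011111111
  ~d = 1010101010101010
  (~c | ~d) = 1110111011101110
  ((~c | ~d) & b) = 0000111000001110
  (((~c | ~d) & b) | d) = 0101111101011111
  ((~c | a) | (((~c | ~d) & b) | d)) = 1101111111111111

((~c | a) | (((~c | ~d) & b) | d))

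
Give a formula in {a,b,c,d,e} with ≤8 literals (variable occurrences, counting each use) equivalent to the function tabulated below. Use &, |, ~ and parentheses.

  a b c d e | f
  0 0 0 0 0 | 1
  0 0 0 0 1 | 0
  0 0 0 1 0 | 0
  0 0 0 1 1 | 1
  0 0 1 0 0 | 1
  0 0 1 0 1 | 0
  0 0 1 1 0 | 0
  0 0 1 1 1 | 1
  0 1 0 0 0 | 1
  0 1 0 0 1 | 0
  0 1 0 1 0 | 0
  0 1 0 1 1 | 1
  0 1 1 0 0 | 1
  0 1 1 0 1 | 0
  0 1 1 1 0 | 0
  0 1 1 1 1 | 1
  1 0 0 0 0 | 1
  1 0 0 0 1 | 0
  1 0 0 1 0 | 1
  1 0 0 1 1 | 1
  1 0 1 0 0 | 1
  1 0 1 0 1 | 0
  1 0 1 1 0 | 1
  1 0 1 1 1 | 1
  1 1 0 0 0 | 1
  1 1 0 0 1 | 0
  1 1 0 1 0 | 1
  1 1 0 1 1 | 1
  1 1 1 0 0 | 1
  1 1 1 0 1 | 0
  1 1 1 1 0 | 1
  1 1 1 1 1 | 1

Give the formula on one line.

  ~e = 10101010101010101010101010101010
  (d | ~e) = 10111011101110111011101110111011
  ~a = 11111111111111110000000000000000
  ~d = 11001100110011001100110011001100
  (~a & ~d) = 11001100110011000000000000000000
  (~e & a) = 00000000000000001010101010101010
  (e | (~e & a)) = 01010101010101011111111111111111
  ((~a & ~d) | (e | (~e & a))) = 11011101110111011111111111111111
  ((d | ~e) & ((~a & ~d) | (e | (~e & a)))) = 10011001100110011011101110111011

((d | ~e) & ((~a & ~d) | (e | (~e & a))))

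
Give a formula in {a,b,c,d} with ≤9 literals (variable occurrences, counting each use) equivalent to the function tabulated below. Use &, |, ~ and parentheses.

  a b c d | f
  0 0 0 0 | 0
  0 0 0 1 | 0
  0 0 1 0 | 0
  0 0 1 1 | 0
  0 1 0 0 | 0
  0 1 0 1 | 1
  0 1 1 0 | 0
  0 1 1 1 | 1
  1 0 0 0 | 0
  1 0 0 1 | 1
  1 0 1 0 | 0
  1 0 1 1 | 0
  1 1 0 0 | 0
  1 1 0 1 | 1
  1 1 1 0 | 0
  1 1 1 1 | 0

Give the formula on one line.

(((a | b) & d) & (~a | ((~c & d) | ~d)))

  (a | b) = 0000111111111111
  ((a | b) & d) = 0000010101010101
  ~a = 1111111100000000
  ~c = 1100110011001100
  (~c & d) = 0100010001000100
  ~d = 1010101010101010
  ((~c & d) | ~d) = 1110111011101110
  (~a | ((~c & d) | ~d)) = 1111111111101110
  (((a | b) & d) & (~a | ((~c & d) | ~d))) = 0000010101000100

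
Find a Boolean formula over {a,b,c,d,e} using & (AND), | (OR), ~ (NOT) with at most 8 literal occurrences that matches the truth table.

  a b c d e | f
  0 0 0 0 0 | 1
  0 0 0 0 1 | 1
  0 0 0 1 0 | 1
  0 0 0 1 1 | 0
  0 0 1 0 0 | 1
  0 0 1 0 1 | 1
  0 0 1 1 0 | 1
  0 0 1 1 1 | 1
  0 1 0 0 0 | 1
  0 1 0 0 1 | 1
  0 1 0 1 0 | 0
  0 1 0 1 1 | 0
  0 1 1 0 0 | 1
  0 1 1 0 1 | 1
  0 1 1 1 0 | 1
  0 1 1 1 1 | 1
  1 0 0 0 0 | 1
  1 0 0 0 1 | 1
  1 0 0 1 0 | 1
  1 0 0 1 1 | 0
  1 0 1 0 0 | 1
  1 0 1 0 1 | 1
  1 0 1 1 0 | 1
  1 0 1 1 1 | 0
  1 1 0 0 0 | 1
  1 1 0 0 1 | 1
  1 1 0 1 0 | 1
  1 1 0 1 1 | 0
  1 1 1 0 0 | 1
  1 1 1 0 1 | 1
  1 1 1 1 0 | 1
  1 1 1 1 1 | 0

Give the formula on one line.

  ~b = 11111111000000001111111100000000
  (a | ~b) = 11111111000000001111111111111111
  ~d = 11001100110011001100110011001100
  ((a | ~b) | ~d) = 11111111110011001111111111111111
  (((a | ~b) | ~d) | c) = 11111111110011111111111111111111
  ~e = 10101010101010101010101010101010
  ~a = 11111111111111110000000000000000
  (~a & c) = 00001111000011110000000000000000
  (~d | (~a & c)) = 11001111110011111100110011001100
  (~e | (~d | (~a & c))) = 11101111111011111110111011101110
  ((((a | ~b) | ~d) | c) & (~e | (~d | (~a & c)))) = 11101111110011111110111011101110

((((a | ~b) | ~d) | c) & (~e | (~d | (~a & c))))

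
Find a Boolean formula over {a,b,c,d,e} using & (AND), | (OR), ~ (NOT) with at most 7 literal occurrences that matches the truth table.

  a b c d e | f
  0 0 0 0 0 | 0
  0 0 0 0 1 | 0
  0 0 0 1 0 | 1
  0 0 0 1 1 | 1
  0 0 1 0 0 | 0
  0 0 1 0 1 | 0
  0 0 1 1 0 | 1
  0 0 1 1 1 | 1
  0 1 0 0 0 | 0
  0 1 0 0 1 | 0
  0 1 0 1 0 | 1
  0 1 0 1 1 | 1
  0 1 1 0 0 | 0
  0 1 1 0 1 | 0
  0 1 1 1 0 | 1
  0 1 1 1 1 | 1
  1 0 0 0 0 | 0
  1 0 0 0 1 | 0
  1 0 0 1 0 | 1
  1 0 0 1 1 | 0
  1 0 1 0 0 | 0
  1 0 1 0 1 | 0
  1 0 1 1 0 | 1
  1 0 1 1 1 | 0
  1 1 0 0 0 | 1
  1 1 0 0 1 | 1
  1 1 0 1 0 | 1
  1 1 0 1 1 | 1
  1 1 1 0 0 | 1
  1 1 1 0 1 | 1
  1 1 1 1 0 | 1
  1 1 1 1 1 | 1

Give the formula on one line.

  ~e = 10101010101010101010101010101010
  (d & ~e) = 00100010001000100010001000100010
  ((d & ~e) & a) = 00000000000000000010001000100010
  (b | ((d & ~e) & a)) = 00000000111111110010001011111111
  ((b | ((d & ~e) & a)) & a) = 00000000000000000010001011111111
  ~a = 11111111111111110000000000000000
  (~a & d) = 00110011001100110000000000000000
  (((b | ((d & ~e) & a)) & a) | (~a & d)) = 00110011001100110010001011111111

(((b | ((d & ~e) & a)) & a) | (~a & d))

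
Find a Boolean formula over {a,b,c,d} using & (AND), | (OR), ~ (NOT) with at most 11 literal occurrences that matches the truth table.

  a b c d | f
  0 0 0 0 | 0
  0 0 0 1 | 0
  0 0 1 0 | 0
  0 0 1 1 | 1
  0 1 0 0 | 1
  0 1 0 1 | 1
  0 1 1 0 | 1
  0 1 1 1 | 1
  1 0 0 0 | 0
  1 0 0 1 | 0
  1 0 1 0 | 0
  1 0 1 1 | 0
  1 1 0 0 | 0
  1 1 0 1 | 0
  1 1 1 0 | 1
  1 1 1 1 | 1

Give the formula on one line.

  (c & a) = 0000000000110011
  ~a = 1111111100000000
  ((c & a) | ~a) = 1111111100110011
  (b & ((c & a) | ~a)) = 0000111100000011
  (d | b) = 0101111101011111
  (~a & (d | b)) = 0101111100000000
  (c & (~a & (d | b))) = 0001001100000000
  ((b & ((c & a) | ~a)) | (c & (~a & (d | b)))) = 0001111100000011

((b & ((c & a) | ~a)) | (c & (~a & (d | b))))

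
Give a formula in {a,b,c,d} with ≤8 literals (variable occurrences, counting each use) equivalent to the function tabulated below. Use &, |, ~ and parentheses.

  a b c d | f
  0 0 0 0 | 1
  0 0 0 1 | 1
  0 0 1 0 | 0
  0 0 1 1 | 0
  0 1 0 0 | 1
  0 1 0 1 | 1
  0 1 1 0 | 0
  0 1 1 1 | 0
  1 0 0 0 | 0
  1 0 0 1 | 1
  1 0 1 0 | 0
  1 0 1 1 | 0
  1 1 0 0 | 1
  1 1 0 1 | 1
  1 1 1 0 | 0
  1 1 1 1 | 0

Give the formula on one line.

(~c & ((b | (c | (d & ~b))) | ~a))

  ~c = 1100110011001100
  ~b = 1111000011110000
  (d & ~b) = 0101000001010000
  (c | (d & ~b)) = 0111001101110011
  (b | (c | (d & ~b))) = 0111111101111111
  ~a = 1111111100000000
  ((b | (c | (d & ~b))) | ~a) = 1111111101111111
  (~c & ((b | (c | (d & ~b))) | ~a)) = 1100110001001100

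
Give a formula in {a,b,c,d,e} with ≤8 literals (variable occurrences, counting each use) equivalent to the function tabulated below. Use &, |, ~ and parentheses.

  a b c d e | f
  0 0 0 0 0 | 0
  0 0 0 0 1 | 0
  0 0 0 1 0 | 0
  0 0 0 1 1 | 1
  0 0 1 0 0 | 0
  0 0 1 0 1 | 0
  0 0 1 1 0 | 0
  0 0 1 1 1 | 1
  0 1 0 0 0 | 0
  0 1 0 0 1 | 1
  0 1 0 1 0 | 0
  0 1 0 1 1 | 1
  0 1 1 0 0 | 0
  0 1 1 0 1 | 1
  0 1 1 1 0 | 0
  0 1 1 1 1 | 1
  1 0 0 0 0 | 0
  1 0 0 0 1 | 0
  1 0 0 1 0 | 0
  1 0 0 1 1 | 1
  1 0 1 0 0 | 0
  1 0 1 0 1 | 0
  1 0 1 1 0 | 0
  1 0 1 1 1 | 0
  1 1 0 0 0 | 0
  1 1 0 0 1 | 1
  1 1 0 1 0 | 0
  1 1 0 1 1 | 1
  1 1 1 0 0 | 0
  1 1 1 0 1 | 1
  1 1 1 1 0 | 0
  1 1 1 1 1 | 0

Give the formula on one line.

((d | b) & (((~d & c) | (~c | ~a)) & e))

  (d | b) = 00110011111111110011001111111111
  ~d = 11001100110011001100110011001100
  (~d & c) = 00001100000011000000110000001100
  ~c = 11110000111100001111000011110000
  ~a = 11111111111111110000000000000000
  (~c | ~a) = 11111111111111111111000011110000
  ((~d & c) | (~c | ~a)) = 11111111111111111111110011111100
  (((~d & c) | (~c | ~a)) & e) = 01010101010101010101010001010100
  ((d | b) & (((~d & c) | (~c | ~a)) & e)) = 00010001010101010001000001010100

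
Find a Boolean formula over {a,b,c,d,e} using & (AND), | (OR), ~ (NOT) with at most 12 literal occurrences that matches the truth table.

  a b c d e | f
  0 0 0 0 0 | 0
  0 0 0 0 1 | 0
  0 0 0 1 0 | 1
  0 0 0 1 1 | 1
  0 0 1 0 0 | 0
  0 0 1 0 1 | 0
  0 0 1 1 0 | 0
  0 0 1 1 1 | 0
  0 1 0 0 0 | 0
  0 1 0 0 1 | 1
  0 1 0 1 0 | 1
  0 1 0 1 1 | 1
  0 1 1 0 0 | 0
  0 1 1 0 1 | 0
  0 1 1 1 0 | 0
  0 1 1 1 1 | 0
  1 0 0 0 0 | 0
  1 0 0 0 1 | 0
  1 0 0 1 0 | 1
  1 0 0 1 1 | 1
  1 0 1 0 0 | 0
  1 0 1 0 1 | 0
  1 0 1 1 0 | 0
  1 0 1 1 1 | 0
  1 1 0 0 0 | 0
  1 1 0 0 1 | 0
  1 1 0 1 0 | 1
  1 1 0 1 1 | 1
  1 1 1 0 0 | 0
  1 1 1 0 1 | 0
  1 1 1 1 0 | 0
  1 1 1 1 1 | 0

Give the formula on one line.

  (d | c) = 00111111001111110011111100111111
  (b | (d | c)) = 00111111111111110011111111111111
  ~c = 11110000111100001111000011110000
  ((b | (d | c)) & ~c) = 00110000111100000011000011110000
  ~a = 11111111111111110000000000000000
  (~a | c) = 11111111111111110000111100001111
  ~d = 11001100110011001100110011001100
  (~d & e) = 01000100010001000100010001000100
  ((~a | c) & (~d & e)) = 01000100010001000000010000000100
  (d | ((~a | c) & (~d & e))) = 01110111011101110011011100110111
  (((b | (d | c)) & ~c) & (d | ((~a | c) & (~d & e)))) = 00110000011100000011000000110000

(((b | (d | c)) & ~c) & (d | ((~a | c) & (~d & e))))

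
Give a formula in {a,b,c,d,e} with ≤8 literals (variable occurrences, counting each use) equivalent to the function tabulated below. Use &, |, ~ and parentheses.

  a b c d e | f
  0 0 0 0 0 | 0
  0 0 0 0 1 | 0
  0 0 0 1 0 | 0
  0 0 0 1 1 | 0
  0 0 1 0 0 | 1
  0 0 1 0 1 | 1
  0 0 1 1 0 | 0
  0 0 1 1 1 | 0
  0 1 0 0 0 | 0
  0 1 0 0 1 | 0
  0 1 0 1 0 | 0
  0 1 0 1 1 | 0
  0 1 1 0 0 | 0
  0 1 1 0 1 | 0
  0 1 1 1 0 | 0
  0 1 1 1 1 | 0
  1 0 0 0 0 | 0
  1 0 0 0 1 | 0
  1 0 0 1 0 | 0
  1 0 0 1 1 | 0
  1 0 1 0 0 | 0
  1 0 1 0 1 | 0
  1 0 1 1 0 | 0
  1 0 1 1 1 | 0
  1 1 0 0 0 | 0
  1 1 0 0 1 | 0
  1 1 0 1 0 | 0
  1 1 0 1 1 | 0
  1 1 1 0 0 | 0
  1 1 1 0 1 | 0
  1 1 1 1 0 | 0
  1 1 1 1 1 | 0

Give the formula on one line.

  (d & e) = 00010001000100010001000100010001
  ~a = 11111111111111110000000000000000
  ((d & e) | ~a) = 11111111111111110001000100010001
  ~b = 11111111000000001111111100000000
  (((d & e) | ~a) & ~b) = 11111111000000000001000100000000
  ~d = 11001100110011001100110011001100
  ((((d & e) | ~a) & ~b) & ~d) = 11001100000000000000000000000000
  (((((d & e) | ~a) & ~b) & ~d) & c) = 00001100000000000000000000000000

(((((d & e) | ~a) & ~b) & ~d) & c)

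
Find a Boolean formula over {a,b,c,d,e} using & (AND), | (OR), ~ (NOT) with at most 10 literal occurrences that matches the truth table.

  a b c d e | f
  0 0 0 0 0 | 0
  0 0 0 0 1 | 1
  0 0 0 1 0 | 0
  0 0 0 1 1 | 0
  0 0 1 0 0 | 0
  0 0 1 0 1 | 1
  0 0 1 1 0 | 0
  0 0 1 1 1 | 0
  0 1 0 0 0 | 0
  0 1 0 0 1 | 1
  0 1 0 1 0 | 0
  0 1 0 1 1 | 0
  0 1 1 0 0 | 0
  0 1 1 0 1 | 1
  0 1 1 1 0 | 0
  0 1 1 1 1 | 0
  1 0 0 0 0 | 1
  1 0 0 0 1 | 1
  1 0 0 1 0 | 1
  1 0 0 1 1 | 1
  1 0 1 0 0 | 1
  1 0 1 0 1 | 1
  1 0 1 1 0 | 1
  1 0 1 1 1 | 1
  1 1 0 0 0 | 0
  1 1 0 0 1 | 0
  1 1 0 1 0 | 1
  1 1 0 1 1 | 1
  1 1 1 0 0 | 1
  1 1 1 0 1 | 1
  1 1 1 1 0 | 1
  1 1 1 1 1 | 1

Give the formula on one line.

  ~d = 11001100110011001100110011001100
  (e & ~d) = 01000100010001000100010001000100
  ((e & ~d) | a) = 01000100010001001111111111111111
  (a & b) = 00000000000000000000000011111111
  (d & (a & b)) = 00000000000000000000000000110011
  ~a = 11111111111111110000000000000000
  ~b = 11111111000000001111111100000000
  (~a | ~b) = 11111111111111111111111100000000
  ((~a | ~b) | c) = 11111111111111111111111100001111
  ((d & (a & b)) | ((~a | ~b) | c)) = 11111111111111111111111100111111
  (((e & ~d) | a) & ((d & (a & b)) | ((~a | ~b) | c))) = 01000100010001001111111100111111

(((e & ~d) | a) & ((d & (a & b)) | ((~a | ~b) | c)))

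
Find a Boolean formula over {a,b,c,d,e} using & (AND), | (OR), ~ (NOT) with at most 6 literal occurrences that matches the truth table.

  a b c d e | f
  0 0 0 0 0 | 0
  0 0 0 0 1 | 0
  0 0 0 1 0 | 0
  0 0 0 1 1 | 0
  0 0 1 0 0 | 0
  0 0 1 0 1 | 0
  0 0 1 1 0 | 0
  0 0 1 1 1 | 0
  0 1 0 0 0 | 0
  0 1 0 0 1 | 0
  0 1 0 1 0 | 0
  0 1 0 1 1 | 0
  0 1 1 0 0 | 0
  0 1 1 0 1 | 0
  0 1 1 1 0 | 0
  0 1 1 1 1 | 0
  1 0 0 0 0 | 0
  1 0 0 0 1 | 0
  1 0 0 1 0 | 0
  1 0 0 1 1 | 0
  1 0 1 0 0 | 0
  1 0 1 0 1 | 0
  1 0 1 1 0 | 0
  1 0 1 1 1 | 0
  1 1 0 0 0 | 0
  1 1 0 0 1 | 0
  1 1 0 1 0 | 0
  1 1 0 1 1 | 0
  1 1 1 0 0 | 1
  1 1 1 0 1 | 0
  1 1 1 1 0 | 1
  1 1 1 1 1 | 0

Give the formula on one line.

  ~e = 10101010101010101010101010101010
  (~e & a) = 00000000000000001010101010101010
  ~d = 11001100110011001100110011001100
  (~d & e) = 01000100010001000100010001000100
  ((~d & e) | c) = 01001111010011110100111101001111
  (((~d & e) | c) & b) = 00000000010011110000000001001111
  ((~e & a) & (((~d & e) | c) & b)) = 00000000000000000000000000001010

((~e & a) & (((~d & e) | c) & b))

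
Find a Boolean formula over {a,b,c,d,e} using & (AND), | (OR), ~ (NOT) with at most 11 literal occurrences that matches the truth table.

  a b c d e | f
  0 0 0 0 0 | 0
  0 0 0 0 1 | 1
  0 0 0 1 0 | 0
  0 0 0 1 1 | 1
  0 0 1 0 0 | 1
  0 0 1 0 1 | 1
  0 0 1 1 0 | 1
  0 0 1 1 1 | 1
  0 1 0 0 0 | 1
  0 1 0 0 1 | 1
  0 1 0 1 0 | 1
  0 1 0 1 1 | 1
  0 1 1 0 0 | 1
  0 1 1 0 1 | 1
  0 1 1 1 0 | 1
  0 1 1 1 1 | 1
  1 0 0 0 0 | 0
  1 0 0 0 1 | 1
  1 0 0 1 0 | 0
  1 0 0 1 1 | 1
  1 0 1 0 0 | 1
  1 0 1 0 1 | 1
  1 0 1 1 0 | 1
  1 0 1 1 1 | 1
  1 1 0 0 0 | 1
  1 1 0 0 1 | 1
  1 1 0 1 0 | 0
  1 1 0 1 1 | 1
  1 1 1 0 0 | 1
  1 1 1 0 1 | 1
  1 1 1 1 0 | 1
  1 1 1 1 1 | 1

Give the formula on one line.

  ~c = 11110000111100001111000011110000
  ~d = 11001100110011001100110011001100
  (~c & ~d) = 11000000110000001100000011000000
  (e | (~c & ~d)) = 11010101110101011101010111010101
  ~a = 11111111111111110000000000000000
  (c | ~a) = 11111111111111110000111100001111
  ((e | (~c & ~d)) | (c | ~a)) = 11111111111111111101111111011111
  (((e | (~c & ~d)) | (c | ~a)) & b) = 00000000111111110000000011011111
  (e | c) = 01011111010111110101111101011111
  ((((e | (~c & ~d)) | (c | ~a)) & b) | (e | c)) = 01011111111111110101111111011111

((((e | (~c & ~d)) | (c | ~a)) & b) | (e | c))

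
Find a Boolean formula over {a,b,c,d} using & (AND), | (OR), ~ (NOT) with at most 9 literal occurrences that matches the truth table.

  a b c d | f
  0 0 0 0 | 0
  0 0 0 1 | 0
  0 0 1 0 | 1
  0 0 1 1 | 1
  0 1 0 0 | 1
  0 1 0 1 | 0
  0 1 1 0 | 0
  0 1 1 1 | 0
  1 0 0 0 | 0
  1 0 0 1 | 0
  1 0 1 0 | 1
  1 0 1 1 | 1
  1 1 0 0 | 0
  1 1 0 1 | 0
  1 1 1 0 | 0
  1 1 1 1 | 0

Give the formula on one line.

((~b & c) | ((~d & ~c) & (~a & b)))

  ~b = 1111000011110000
  (~b & c) = 0011000000110000
  ~d = 1010101010101010
  ~c = 1100110011001100
  (~d & ~c) = 1000100010001000
  ~a = 1111111100000000
  (~a & b) = 0000111100000000
  ((~d & ~c) & (~a & b)) = 0000100000000000
  ((~b & c) | ((~d & ~c) & (~a & b))) = 0011100000110000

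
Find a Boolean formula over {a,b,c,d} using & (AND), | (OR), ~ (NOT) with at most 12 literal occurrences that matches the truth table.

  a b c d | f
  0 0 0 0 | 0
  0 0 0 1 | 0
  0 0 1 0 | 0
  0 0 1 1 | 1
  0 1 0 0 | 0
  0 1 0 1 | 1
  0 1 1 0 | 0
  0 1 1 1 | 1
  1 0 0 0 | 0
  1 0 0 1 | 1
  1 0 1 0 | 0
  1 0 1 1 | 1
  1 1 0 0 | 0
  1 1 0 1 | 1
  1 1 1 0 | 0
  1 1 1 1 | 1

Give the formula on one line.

  (d & b) = 0000010100000101
  (a | (d & b)) = 0000010111111111
  ~c = 1100110011001100
  ~b = 1111000011110000
  (~c | ~b) = 1111110011111100
  (d | (~c | ~b)) = 1111110111111101
  ((d | (~c | ~b)) & b) = 0000110100001101
  ((a | (d & b)) | ((d | (~c | ~b)) & b)) = 0000110111111111
  (((a | (d & b)) | ((d | (~c | ~b)) & b)) | c) = 0011111111111111
  (d & (((a | (d & b)) | ((d | (~c | ~b)) & b)) | c)) = 0001010101010101

(d & (((a | (d & b)) | ((d | (~c | ~b)) & b)) | c))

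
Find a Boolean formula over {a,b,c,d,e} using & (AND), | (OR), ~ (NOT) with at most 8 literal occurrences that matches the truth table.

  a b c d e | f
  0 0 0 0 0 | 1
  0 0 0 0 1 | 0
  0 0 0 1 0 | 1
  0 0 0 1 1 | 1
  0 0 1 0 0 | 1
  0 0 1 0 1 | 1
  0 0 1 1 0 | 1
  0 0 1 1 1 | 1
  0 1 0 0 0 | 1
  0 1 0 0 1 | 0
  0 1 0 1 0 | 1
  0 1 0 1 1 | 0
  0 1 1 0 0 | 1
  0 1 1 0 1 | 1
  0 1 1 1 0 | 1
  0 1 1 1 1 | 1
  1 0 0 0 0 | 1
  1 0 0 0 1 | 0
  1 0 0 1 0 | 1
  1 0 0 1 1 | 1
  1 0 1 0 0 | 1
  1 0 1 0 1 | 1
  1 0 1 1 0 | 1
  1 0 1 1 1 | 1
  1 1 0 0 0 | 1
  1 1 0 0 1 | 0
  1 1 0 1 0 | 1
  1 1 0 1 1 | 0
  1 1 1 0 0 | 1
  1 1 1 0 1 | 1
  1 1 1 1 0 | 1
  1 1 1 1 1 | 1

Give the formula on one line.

  (c & e) = 00000101000001010000010100000101
  ~e = 10101010101010101010101010101010
  ~b = 11111111000000001111111100000000
  (d & ~b) = 00110011000000000011001100000000
  (~e | (d & ~b)) = 10111011101010101011101110101010
  ((c & e) | (~e | (d & ~b))) = 10111111101011111011111110101111

((c & e) | (~e | (d & ~b)))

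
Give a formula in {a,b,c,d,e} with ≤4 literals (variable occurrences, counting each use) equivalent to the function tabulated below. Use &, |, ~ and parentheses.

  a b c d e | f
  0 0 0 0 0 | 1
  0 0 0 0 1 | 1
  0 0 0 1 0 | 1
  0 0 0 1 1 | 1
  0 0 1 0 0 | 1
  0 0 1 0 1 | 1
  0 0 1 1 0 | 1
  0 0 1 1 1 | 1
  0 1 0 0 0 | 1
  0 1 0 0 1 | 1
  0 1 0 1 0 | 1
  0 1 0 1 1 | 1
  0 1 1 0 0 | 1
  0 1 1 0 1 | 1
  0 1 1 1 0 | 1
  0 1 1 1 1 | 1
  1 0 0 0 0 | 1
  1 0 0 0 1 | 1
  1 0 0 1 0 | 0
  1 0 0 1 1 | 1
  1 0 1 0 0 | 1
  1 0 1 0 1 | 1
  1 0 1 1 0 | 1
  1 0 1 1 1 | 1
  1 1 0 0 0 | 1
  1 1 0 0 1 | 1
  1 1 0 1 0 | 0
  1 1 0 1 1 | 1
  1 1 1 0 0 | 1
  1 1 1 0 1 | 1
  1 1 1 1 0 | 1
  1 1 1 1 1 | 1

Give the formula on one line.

((~a | ~d) | (c | e))

  ~a = 11111111111111110000000000000000
  ~d = 11001100110011001100110011001100
  (~a | ~d) = 11111111111111111100110011001100
  (c | e) = 01011111010111110101111101011111
  ((~a | ~d) | (c | e)) = 11111111111111111101111111011111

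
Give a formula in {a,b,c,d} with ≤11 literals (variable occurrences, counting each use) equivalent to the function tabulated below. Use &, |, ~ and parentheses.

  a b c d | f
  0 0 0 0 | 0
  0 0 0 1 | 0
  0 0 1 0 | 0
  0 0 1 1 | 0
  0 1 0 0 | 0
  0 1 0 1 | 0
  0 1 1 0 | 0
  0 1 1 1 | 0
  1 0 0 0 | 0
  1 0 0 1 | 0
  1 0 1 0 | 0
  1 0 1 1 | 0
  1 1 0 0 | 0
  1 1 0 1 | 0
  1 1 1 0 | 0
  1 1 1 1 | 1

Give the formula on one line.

  (a & c) = 0000000000110011
  ~b = 1111000011110000
  (~b & c) = 0011000000110000
  (a & d) = 0000000001010101
  ((~b & c) | (a & d)) = 0011000001110101
  (a & b) = 0000000000001111
  (((~b & c) | (a & d)) & (a & b)) = 0000000000000101
  ((a & c) & (((~b & c) | (a & d)) & (a & b))) = 0000000000000001

((a & c) & (((~b & c) | (a & d)) & (a & b)))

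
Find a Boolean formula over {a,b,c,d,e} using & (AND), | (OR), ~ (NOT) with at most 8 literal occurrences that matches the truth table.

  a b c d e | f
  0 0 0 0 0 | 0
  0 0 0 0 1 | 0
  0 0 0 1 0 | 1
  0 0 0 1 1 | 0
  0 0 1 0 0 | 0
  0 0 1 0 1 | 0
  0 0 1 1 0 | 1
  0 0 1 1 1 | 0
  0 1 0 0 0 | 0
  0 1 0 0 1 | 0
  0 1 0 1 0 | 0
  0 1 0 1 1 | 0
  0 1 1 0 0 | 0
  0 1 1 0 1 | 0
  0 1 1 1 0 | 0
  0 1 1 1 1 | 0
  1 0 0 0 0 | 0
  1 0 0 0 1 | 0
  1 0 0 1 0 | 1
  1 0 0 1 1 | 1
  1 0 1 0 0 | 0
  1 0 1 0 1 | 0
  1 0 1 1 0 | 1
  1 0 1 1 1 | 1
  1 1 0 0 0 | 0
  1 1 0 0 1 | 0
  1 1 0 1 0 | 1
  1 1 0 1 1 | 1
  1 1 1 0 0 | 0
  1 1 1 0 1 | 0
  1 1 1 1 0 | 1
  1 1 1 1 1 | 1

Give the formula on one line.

  ~b = 11111111000000001111111100000000
  (a | ~b) = 11111111000000001111111111111111
  (d & (a | ~b)) = 00110011000000000011001100110011
  ~a = 11111111111111110000000000000000
  (~a | e) = 11111111111111110101010101010101
  (d | (~a | e)) = 11111111111111110111011101110111
  ~e = 10101010101010101010101010101010
  (a | ~e) = 10101010101010101111111111111111
  ((d | (~a | e)) & (a | ~e)) = 10101010101010100111011101110111
  ((d & (a | ~b)) & ((d | (~a | e)) & (a | ~e))) = 00100010000000000011001100110011

((d & (a | ~b)) & ((d | (~a | e)) & (a | ~e)))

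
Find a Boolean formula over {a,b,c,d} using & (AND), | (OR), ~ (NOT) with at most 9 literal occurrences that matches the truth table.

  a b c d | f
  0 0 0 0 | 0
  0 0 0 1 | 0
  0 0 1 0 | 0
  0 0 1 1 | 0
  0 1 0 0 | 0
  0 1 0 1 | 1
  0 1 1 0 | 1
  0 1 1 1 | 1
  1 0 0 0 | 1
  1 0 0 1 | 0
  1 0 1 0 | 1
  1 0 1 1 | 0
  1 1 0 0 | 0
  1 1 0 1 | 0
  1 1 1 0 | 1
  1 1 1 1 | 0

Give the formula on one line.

(((b | a) & (~a | ~d)) & ((d | c) | (d | ~b)))

  (b | a) = 0000111111111111
  ~a = 1111111100000000
  ~d = 1010101010101010
  (~a | ~d) = 1111111110101010
  ((b | a) & (~a | ~d)) = 0000111110101010
  (d | c) = 0111011101110111
  ~b = 1111000011110000
  (d | ~b) = 1111010111110101
  ((d | c) | (d | ~b)) = 1111011111110111
  (((b | a) & (~a | ~d)) & ((d | c) | (d | ~b))) = 0000011110100010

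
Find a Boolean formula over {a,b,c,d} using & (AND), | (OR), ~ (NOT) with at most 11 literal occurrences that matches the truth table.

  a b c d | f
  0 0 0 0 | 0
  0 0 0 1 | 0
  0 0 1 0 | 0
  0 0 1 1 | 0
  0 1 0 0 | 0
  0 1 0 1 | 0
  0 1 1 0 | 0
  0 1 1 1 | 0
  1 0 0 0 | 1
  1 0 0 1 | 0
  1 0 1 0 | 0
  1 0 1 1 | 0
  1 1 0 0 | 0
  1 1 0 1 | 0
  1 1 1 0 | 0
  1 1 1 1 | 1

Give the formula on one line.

((~b & ((~c & a) & (~d & a))) | ((d & (a & b)) & c))

  ~b = 1111000011110000
  ~c = 1100110011001100
  (~c & a) = 0000000011001100
  ~d = 1010101010101010
  (~d & a) = 0000000010101010
  ((~c & a) & (~d & a)) = 0000000010001000
  (~b & ((~c & a) & (~d & a))) = 0000000010000000
  (a & b) = 0000000000001111
  (d & (a & b)) = 0000000000000101
  ((d & (a & b)) & c) = 0000000000000001
  ((~b & ((~c & a) & (~d & a))) | ((d & (a & b)) & c)) = 0000000010000001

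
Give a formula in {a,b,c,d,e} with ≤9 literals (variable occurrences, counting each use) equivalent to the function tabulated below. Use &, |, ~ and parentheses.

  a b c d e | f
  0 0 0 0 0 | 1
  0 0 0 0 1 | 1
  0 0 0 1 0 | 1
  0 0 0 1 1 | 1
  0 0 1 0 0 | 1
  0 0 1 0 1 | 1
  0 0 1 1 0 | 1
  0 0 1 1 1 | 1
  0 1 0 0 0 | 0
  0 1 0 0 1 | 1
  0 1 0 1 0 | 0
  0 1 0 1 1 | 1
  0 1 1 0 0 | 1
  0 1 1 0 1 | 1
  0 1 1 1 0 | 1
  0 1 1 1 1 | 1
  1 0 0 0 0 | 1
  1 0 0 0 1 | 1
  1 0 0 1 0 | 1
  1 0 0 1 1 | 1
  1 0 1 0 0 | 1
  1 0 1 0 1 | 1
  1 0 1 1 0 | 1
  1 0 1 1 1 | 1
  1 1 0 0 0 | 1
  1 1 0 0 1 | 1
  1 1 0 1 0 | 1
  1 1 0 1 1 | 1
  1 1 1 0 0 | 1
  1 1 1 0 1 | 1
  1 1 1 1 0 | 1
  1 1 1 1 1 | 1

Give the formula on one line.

  ~e = 10101010101010101010101010101010
  (b | ~e) = 10101010111111111010101011111111
  ~c = 11110000111100001111000011110000
  (a & ~c) = 00000000000000001111000011110000
  ~a = 11111111111111110000000000000000
  (~a & e) = 01010101010101010000000000000000
  ~b = 11111111000000001111111100000000
  (~b | c) = 11111111000011111111111100001111
  ((~a & e) | (~b | c)) = 11111111010111111111111100001111
  ((a & ~c) | ((~a & e) | (~b | c))) = 11111111010111111111111111111111
  ((b | ~e) & ((a & ~c) | ((~a & e) | (~b | c)))) = 10101010010111111010101011111111
  (((b | ~e) & ((a & ~c) | ((~a & e) | (~b | c)))) | e) = 11111111010111111111111111111111

(((b | ~e) & ((a & ~c) | ((~a & e) | (~b | c)))) | e)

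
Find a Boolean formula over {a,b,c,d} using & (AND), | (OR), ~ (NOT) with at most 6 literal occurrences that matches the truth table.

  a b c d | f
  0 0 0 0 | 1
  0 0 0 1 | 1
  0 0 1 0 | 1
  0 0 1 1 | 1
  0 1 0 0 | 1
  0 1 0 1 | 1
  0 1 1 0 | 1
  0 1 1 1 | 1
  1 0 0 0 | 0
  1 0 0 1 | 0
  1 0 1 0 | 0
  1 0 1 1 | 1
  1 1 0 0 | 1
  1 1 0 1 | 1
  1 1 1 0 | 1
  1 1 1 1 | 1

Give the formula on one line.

(((c & d) | b) | ~a)

  (c & d) = 0001000100010001
  ((c & d) | b) = 0001111100011111
  ~a = 1111111100000000
  (((c & d) | b) | ~a) = 1111111100011111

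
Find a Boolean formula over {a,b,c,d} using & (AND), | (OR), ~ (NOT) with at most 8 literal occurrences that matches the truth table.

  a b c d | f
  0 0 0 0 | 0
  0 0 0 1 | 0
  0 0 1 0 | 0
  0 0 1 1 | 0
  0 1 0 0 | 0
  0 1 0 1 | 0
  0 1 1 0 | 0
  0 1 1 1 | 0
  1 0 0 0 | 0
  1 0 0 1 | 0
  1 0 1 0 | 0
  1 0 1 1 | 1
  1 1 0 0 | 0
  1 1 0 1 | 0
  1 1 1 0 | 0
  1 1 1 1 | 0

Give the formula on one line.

  ~b = 1111000011110000
  (a & d) = 0000000001010101
  (~b & (a & d)) = 0000000001010000
  ~d = 1010101010101010
  (c | ~d) = 1011101110111011
  ~a = 1111111100000000
  ((c | ~d) | ~a) = 1111111110111011
  (d & a) = 0000000001010101
  (((c | ~d) | ~a) & (d & a)) = 0000000000010001
  ((~b & (a & d)) & (((c | ~d) | ~a) & (d & a))) = 0000000000010000

((~b & (a & d)) & (((c | ~d) | ~a) & (d & a)))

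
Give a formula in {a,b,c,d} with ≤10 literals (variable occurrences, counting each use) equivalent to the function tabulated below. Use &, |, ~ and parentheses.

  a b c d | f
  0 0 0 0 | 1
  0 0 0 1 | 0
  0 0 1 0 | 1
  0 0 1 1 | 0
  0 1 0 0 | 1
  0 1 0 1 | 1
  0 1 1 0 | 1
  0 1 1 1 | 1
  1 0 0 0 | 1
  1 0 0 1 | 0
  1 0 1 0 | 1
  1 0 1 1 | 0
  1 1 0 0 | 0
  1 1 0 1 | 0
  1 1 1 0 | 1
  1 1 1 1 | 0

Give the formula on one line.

  ~a = 1111111100000000
  ~d = 1010101010101010
  (c & ~d) = 0010001000100010
  (~a | (c & ~d)) = 1111111100100010
  (b | ~d) = 1010111110101111
  ((~a | (c & ~d)) & (b | ~d)) = 1010111100100010
  ~b = 1111000011110000
  (~b & ~d) = 1010000010100000
  (((~a | (c & ~d)) & (b | ~d)) | (~b & ~d)) = 1010111110100010

(((~a | (c & ~d)) & (b | ~d)) | (~b & ~d))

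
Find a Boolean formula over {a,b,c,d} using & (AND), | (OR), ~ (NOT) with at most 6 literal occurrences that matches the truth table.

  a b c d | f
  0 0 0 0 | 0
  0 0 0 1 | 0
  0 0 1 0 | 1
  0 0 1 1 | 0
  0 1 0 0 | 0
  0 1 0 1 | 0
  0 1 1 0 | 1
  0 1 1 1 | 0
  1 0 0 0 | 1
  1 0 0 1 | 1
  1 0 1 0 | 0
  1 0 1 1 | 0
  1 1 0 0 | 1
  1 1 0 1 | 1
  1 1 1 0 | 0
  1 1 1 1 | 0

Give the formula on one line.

  ~d = 1010101010101010
  (~d & c) = 0010001000100010
  ~a = 1111111100000000
  ((~d & c) & ~a) = 0010001000000000
  (c | a) = 0011001111111111
  ~c = 1100110011001100
  ((c | a) & ~c) = 0000000011001100
  (((~d & c) & ~a) | ((c | a) & ~c)) = 0010001011001100

(((~d & c) & ~a) | ((c | a) & ~c))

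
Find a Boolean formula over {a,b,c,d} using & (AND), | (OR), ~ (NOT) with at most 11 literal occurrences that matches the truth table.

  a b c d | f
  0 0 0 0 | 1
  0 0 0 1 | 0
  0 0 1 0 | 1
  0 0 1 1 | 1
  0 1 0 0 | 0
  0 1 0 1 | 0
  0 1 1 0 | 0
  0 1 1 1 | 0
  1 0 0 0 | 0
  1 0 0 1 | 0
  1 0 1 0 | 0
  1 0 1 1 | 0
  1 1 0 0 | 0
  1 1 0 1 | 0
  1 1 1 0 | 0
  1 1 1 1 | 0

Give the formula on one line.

  ~b = 1111000011110000
  ~d = 1010101010101010
  (~b & ~d) = 1010000010100000
  ~a = 1111111100000000
  (c & ~a) = 0011001100000000
  (b | (c & ~a)) = 0011111100001111
  (d & (b | (c & ~a))) = 0001010100000101
  ((~b & ~d) | (d & (b | (c & ~a)))) = 1011010110100101
  (~a | d) = 1111111101010101
  (~b & (~a | d)) = 1111000001010000
  (((~b & ~d) | (d & (b | (c & ~a)))) & (~b & (~a | d))) = 1011000000000000

(((~b & ~d) | (d & (b | (c & ~a)))) & (~b & (~a | d)))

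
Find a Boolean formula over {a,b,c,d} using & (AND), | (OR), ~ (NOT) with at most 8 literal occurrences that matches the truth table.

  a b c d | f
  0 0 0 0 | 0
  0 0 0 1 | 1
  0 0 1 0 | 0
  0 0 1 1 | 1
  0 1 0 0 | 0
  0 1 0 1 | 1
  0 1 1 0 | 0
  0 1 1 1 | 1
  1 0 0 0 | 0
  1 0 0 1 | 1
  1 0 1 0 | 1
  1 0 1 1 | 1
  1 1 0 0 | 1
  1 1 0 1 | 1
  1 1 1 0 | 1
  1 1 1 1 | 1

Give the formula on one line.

  ~a = 1111111100000000
  (~a & c) = 0011001100000000
  ((~a & c) | b) = 0011111100001111
  (c | ((~a & c) | b)) = 0011111100111111
  (d | (c | ((~a & c) | b))) = 0111111101111111
  (d | a) = 0101010111111111
  ((d | (c | ((~a & c) | b))) & (d | a)) = 0101010101111111

((d | (c | ((~a & c) | b))) & (d | a))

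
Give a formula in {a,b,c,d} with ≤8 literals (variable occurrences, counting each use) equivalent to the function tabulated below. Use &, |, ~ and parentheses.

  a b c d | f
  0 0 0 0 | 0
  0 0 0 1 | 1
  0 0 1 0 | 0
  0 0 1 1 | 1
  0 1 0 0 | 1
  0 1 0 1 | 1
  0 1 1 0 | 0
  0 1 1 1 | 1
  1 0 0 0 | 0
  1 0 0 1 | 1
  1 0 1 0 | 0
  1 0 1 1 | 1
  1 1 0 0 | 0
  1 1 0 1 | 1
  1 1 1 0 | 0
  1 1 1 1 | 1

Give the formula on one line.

(d | (~a & (((~c | (b & d)) | ~b) & (b | a))))

  ~a = 1111111100000000
  ~c = 1100110011001100
  (b & d) = 0000010100000101
  (~c | (b & d)) = 1100110111001101
  ~b = 1111000011110000
  ((~c | (b & d)) | ~b) = 1111110111111101
  (b | a) = 0000111111111111
  (((~c | (b & d)) | ~b) & (b | a)) = 0000110111111101
  (~a & (((~c | (b & d)) | ~b) & (b | a))) = 0000110100000000
  (d | (~a & (((~c | (b & d)) | ~b) & (b | a)))) = 0101110101010101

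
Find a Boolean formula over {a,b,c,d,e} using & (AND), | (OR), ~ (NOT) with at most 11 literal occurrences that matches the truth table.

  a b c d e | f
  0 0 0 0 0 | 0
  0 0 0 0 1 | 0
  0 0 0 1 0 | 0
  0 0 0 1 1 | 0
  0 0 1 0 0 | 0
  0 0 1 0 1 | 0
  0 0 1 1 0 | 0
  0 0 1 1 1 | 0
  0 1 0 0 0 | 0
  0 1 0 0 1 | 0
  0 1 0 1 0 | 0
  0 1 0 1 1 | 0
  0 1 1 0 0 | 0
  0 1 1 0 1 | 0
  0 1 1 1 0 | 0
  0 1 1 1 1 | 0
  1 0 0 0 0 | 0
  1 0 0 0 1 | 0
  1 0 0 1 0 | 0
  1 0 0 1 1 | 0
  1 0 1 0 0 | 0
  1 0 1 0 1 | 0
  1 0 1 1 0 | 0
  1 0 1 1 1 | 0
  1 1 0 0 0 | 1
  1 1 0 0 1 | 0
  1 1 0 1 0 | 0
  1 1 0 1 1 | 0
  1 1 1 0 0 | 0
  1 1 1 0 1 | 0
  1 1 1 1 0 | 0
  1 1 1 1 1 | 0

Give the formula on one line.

  (e & a) = 00000000000000000101010101010101
  ~c = 11110000111100001111000011110000
  ~d = 11001100110011001100110011001100
  (~d & b) = 00000000110011000000000011001100
  ~a = 11111111111111110000000000000000
  (c & ~a) = 00001111000011110000000000000000
  ((c & ~a) | a) = 00001111000011111111111111111111
  ((~d & b) & ((c & ~a) | a)) = 00000000000011000000000011001100
  (~c & ((~d & b) & ((c & ~a) | a))) = 00000000000000000000000011000000
  ((e & a) | (~c & ((~d & b) & ((c & ~a) | a)))) = 00000000000000000101010111010101
  ~e = 10101010101010101010101010101010
  (((e & a) | (~c & ((~d & b) & ((c & ~a) | a)))) & ~e) = 00000000000000000000000010000000

(((e & a) | (~c & ((~d & b) & ((c & ~a) | a)))) & ~e)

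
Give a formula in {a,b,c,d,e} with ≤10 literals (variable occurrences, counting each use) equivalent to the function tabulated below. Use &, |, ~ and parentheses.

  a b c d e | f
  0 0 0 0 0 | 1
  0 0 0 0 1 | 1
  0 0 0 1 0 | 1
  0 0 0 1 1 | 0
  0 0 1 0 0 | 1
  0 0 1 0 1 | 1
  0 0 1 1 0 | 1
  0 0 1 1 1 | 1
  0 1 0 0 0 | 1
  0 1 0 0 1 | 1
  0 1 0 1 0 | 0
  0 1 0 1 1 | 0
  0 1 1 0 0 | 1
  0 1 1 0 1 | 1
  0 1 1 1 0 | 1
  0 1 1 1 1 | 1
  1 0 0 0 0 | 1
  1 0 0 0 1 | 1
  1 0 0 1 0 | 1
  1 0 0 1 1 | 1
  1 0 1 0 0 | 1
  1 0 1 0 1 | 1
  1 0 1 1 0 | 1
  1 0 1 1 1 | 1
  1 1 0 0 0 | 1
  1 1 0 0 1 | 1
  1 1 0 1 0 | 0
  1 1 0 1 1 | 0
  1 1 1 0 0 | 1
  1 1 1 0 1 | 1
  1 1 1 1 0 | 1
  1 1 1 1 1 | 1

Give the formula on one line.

(c | (((~e | (c | ~d)) | (~c & a)) & (~b | ~d)))

  ~e = 10101010101010101010101010101010
  ~d = 11001100110011001100110011001100
  (c | ~d) = 11001111110011111100111111001111
  (~e | (c | ~d)) = 11101111111011111110111111101111
  ~c = 11110000111100001111000011110000
  (~c & a) = 00000000000000001111000011110000
  ((~e | (c | ~d)) | (~c & a)) = 11101111111011111111111111111111
  ~b = 11111111000000001111111100000000
  (~b | ~d) = 11111111110011001111111111001100
  (((~e | (c | ~d)) | (~c & a)) & (~b | ~d)) = 11101111110011001111111111001100
  (c | (((~e | (c | ~d)) | (~c & a)) & (~b | ~d))) = 11101111110011111111111111001111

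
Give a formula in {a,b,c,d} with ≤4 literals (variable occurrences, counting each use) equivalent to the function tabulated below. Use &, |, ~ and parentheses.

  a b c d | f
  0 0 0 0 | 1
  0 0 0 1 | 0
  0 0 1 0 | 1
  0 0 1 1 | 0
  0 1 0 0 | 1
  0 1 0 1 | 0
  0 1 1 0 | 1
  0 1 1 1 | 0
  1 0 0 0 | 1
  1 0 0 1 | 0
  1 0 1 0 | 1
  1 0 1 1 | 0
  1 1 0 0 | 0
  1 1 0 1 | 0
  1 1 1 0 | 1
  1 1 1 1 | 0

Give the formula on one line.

((~b | (~a | c)) & ~d)

  ~b = 1111000011110000
  ~a = 1111111100000000
  (~a | c) = 1111111100110011
  (~b | (~a | c)) = 1111111111110011
  ~d = 1010101010101010
  ((~b | (~a | c)) & ~d) = 1010101010100010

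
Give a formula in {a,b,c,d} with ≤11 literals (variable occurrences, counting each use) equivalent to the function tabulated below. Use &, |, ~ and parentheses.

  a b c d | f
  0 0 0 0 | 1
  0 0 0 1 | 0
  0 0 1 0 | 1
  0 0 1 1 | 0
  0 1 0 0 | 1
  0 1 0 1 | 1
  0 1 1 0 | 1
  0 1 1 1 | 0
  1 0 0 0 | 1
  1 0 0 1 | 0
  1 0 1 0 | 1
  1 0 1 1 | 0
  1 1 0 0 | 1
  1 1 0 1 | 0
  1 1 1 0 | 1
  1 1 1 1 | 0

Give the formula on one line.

  (c & d) = 0001000100010001
  (b | (c & d)) = 0001111100011111
  ~c = 1100110011001100
  ~d = 1010101010101010
  (~c & ~d) = 1000100010001000
  ((b | (c & d)) & (~c & ~d)) = 0000100000001000
  ~a = 1111111100000000
  (b & ~c) = 0000110000001100
  (~a & (b & ~c)) = 0000110000000000
  (((b | (c & d)) & (~c & ~d)) | (~a & (b & ~c))) = 0000110000001000
  ((((b | (c & d)) & (~c & ~d)) | (~a & (b & ~c))) | ~d) = 1010111010101010

((((b | (c & d)) & (~c & ~d)) | (~a & (b & ~c))) | ~d)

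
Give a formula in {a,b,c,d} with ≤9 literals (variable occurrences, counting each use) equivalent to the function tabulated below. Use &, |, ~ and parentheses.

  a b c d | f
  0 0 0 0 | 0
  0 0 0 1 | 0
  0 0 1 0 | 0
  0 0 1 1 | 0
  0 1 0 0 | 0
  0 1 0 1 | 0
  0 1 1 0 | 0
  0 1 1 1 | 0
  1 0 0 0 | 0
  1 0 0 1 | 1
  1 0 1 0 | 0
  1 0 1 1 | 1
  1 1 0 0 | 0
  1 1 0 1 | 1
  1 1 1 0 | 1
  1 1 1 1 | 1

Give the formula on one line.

((a & (b | d)) & ((d & (b | a)) | c))

  (b | d) = 0101111101011111
  (a & (b | d)) = 0000000001011111
  (b | a) = 0000111111111111
  (d & (b | a)) = 0000010101010101
  ((d & (b | a)) | c) = 0011011101110111
  ((a & (b | d)) & ((d & (b | a)) | c)) = 0000000001010111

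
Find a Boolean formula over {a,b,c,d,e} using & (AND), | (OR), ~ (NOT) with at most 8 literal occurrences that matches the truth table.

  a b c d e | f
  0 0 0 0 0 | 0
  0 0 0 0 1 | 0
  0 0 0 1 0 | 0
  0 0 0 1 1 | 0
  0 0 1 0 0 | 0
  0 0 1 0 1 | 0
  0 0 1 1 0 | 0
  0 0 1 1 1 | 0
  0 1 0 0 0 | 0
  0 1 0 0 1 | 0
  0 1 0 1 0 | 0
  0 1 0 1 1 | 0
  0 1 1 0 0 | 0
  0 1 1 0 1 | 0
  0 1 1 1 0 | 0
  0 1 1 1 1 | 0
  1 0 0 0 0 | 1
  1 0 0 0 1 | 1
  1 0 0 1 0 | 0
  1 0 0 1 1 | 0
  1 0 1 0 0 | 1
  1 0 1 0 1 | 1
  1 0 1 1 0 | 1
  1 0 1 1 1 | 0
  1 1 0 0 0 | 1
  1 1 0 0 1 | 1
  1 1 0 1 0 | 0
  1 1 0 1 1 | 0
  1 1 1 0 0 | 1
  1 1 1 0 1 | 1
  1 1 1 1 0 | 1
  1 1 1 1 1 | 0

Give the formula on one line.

((c & (((e | a) & ~e) & d)) | (~d & a))

  (e | a) = 01010101010101011111111111111111
  ~e = 10101010101010101010101010101010
  ((e | a) & ~e) = 00000000000000001010101010101010
  (((e | a) & ~e) & d) = 00000000000000000010001000100010
  (c & (((e | a) & ~e) & d)) = 00000000000000000000001000000010
  ~d = 11001100110011001100110011001100
  (~d & a) = 00000000000000001100110011001100
  ((c & (((e | a) & ~e) & d)) | (~d & a)) = 00000000000000001100111011001110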